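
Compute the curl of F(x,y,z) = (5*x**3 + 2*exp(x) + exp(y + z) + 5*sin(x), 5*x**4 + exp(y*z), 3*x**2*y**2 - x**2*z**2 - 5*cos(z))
(y*(6*x**2 - exp(y*z)), -6*x*y**2 + 2*x*z**2 + exp(y + z), 20*x**3 - exp(y + z))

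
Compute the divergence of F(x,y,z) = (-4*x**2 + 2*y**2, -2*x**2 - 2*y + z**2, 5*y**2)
-8*x - 2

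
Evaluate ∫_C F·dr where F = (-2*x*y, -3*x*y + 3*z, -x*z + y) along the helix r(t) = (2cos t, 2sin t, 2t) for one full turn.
0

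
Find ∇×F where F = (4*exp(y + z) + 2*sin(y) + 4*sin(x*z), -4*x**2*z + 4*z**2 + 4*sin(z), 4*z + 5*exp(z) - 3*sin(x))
(4*x**2 - 8*z - 4*cos(z), 4*x*cos(x*z) + 4*exp(y + z) + 3*cos(x), -8*x*z - 4*exp(y + z) - 2*cos(y))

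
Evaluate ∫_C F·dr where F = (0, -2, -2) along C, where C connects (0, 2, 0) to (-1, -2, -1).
10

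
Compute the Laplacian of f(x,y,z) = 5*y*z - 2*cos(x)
2*cos(x)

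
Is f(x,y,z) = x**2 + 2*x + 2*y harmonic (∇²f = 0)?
No, ∇²f = 2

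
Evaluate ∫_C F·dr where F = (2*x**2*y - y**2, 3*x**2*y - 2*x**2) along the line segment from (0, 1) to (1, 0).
1/4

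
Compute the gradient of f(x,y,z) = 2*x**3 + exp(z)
(6*x**2, 0, exp(z))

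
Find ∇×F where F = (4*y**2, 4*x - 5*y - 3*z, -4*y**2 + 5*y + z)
(8 - 8*y, 0, 4 - 8*y)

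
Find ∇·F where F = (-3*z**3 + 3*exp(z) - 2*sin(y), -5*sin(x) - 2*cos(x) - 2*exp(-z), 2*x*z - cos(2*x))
2*x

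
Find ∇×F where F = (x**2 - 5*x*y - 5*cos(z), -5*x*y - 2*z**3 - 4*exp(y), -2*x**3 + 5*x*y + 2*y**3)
(5*x + 6*y**2 + 6*z**2, 6*x**2 - 5*y + 5*sin(z), 5*x - 5*y)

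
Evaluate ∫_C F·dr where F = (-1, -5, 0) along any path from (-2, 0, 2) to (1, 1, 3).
-8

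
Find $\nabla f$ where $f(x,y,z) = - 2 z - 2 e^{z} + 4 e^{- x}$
(-4*exp(-x), 0, -2*exp(z) - 2)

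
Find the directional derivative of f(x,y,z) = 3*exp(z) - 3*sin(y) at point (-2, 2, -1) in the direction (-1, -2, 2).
2*cos(2) + 2*exp(-1)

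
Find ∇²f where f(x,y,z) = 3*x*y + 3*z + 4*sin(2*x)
-16*sin(2*x)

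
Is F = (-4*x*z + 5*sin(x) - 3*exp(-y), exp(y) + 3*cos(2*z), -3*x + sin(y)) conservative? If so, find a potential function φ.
No, ∇×F = (6*sin(2*z) + cos(y), 3 - 4*x, -3*exp(-y)) ≠ 0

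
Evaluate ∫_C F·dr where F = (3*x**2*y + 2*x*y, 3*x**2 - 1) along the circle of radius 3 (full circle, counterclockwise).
-243*pi/4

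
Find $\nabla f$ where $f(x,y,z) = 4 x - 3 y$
(4, -3, 0)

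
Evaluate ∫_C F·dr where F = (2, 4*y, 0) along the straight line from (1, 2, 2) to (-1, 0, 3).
-12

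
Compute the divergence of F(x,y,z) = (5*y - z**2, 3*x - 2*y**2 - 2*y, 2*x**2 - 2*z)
-4*y - 4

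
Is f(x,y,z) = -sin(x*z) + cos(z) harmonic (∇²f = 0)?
No, ∇²f = x**2*sin(x*z) + z**2*sin(x*z) - cos(z)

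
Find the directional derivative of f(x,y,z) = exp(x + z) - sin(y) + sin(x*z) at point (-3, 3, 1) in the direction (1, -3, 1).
sqrt(11)*(exp(2)*cos(3) + 2)*exp(-2)/11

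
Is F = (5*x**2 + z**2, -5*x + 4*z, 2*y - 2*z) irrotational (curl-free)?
No, ∇×F = (-2, 2*z, -5)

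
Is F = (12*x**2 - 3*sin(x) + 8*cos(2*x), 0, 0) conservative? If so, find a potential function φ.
Yes, F is conservative. φ = 4*x**3 + 4*sin(2*x) + 3*cos(x)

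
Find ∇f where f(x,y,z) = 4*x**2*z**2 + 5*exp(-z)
(8*x*z**2, 0, 8*x**2*z - 5*exp(-z))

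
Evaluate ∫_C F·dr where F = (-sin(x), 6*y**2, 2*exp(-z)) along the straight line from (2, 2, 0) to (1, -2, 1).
-30 - 2*exp(-1) - cos(2) + cos(1)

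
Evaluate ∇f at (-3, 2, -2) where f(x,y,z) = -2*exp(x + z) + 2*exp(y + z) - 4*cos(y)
(-2*exp(-5), 2 + 4*sin(2), 2 - 2*exp(-5))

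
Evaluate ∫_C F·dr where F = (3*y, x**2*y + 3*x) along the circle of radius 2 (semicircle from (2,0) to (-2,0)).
0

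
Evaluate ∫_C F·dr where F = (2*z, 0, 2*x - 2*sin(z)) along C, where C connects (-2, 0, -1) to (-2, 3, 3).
-16 + 2*cos(3) - 2*cos(1)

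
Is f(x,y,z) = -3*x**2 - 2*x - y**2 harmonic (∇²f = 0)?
No, ∇²f = -8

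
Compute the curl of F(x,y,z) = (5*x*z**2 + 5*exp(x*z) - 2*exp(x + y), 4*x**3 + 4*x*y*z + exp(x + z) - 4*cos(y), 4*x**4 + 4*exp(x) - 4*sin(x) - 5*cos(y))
(-4*x*y - exp(x + z) + 5*sin(y), -16*x**3 + 10*x*z + 5*x*exp(x*z) - 4*exp(x) + 4*cos(x), 12*x**2 + 4*y*z + 2*exp(x + y) + exp(x + z))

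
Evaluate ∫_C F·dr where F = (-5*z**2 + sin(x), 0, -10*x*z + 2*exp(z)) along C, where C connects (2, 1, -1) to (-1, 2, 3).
-2*exp(-1) - cos(1) + cos(2) + 2*exp(3) + 55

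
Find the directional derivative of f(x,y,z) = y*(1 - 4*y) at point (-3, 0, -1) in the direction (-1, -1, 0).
-sqrt(2)/2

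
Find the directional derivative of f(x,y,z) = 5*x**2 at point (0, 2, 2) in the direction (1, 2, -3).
0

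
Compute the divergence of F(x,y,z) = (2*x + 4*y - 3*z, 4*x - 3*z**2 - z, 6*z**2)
12*z + 2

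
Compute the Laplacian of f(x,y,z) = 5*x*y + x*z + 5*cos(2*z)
-20*cos(2*z)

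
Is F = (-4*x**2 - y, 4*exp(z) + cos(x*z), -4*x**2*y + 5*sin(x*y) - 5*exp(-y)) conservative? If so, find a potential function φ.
No, ∇×F = (-4*x**2 + x*sin(x*z) + 5*x*cos(x*y) - 4*exp(z) + 5*exp(-y), y*(8*x - 5*cos(x*y)), -z*sin(x*z) + 1) ≠ 0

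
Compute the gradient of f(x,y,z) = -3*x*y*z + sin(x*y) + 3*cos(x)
(-3*y*z + y*cos(x*y) - 3*sin(x), x*(-3*z + cos(x*y)), -3*x*y)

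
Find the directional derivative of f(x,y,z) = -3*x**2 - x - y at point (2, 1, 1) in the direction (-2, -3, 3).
29*sqrt(22)/22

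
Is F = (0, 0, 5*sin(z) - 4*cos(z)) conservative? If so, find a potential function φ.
Yes, F is conservative. φ = -4*sin(z) - 5*cos(z)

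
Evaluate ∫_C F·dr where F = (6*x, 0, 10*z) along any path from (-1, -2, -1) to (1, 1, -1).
0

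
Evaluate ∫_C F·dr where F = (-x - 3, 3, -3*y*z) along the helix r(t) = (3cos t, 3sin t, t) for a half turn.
18 - 9*pi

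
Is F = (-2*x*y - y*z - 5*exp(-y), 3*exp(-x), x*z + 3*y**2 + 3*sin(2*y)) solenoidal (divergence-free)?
No, ∇·F = x - 2*y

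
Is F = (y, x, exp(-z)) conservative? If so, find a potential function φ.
Yes, F is conservative. φ = x*y - exp(-z)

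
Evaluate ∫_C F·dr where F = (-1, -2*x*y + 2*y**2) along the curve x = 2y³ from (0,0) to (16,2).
-544/15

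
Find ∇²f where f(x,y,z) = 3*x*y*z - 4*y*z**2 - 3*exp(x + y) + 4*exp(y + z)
-8*y - 6*exp(x + y) + 8*exp(y + z)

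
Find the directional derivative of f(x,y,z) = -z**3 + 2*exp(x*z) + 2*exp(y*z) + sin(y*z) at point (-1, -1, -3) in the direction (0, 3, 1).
-sqrt(10)*(10*cos(3) + 27 + 22*exp(3))/10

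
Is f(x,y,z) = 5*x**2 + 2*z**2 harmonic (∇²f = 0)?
No, ∇²f = 14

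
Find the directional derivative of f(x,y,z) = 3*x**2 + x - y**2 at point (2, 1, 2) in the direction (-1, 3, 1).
-19*sqrt(11)/11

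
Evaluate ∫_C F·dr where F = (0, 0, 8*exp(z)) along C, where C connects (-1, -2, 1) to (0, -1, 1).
0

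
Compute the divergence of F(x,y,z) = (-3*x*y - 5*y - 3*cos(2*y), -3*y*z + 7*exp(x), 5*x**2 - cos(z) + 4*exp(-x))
-3*y - 3*z + sin(z)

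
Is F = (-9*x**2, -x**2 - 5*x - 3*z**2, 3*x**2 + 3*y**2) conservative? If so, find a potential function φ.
No, ∇×F = (6*y + 6*z, -6*x, -2*x - 5) ≠ 0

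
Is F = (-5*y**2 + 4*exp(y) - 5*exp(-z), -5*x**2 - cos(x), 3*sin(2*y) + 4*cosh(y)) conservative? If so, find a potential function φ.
No, ∇×F = (6*cos(2*y) + 4*sinh(y), 5*exp(-z), -10*x + 10*y - 4*exp(y) + sin(x)) ≠ 0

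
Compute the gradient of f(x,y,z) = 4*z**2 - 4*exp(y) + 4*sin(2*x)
(8*cos(2*x), -4*exp(y), 8*z)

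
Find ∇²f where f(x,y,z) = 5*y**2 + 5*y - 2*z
10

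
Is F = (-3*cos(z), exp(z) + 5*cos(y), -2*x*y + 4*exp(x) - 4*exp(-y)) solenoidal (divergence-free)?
No, ∇·F = -5*sin(y)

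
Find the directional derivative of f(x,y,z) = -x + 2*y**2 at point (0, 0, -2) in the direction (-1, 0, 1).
sqrt(2)/2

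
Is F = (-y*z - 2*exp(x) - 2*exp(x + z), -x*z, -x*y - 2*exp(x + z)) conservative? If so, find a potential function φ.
Yes, F is conservative. φ = -x*y*z - 2*exp(x) - 2*exp(x + z)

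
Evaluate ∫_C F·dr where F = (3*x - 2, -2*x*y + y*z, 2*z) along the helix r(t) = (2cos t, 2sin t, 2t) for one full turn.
4*pi*(-1 + 4*pi)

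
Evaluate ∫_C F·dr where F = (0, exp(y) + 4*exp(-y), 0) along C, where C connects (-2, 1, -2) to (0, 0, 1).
-3 - E + 4*exp(-1)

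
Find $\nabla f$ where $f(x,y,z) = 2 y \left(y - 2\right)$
(0, 4*y - 4, 0)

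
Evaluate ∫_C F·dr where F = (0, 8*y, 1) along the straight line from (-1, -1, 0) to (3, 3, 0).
32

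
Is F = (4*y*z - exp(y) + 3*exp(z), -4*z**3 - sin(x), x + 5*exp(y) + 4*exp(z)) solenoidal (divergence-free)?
No, ∇·F = 4*exp(z)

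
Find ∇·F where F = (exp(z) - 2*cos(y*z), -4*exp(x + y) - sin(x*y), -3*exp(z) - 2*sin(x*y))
-x*cos(x*y) - 3*exp(z) - 4*exp(x + y)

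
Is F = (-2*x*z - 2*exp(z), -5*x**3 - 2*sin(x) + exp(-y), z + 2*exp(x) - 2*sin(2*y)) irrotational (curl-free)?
No, ∇×F = (-4*cos(2*y), -2*x - 2*exp(x) - 2*exp(z), -15*x**2 - 2*cos(x))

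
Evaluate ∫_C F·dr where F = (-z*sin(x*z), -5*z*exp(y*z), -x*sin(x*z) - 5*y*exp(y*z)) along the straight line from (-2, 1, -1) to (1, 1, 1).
-10*sinh(1) - cos(2) + cos(1)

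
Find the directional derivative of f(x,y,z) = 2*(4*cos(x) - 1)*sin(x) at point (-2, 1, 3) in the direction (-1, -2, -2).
2*cos(2)/3 - 8*cos(4)/3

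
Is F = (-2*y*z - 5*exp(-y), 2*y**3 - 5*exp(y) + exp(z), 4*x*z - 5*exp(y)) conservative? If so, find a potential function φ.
No, ∇×F = (-5*exp(y) - exp(z), -2*y - 4*z, 2*z - 5*exp(-y)) ≠ 0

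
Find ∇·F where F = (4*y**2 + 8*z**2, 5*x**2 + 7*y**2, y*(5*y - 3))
14*y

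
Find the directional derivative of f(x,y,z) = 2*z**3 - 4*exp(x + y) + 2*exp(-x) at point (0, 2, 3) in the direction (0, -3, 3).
sqrt(2)*(2*exp(2) + 27)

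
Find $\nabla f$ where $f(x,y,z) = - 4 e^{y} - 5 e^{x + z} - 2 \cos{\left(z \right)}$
(-5*exp(x + z), -4*exp(y), -5*exp(x + z) + 2*sin(z))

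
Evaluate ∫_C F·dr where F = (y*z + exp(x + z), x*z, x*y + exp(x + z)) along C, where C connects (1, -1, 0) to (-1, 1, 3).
-3 - E + exp(2)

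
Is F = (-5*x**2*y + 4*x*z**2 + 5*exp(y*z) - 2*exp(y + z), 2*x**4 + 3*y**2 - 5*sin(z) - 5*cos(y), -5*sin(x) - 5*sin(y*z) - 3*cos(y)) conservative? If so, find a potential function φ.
No, ∇×F = (-5*z*cos(y*z) + 3*sin(y) + 5*cos(z), 8*x*z + 5*y*exp(y*z) - 2*exp(y + z) + 5*cos(x), 8*x**3 + 5*x**2 - 5*z*exp(y*z) + 2*exp(y + z)) ≠ 0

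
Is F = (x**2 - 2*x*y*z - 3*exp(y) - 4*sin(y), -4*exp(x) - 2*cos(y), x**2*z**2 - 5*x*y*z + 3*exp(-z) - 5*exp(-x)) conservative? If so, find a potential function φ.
No, ∇×F = (-5*x*z, -2*x*y - 2*x*z**2 + 5*y*z - 5*exp(-x), 2*x*z - 4*exp(x) + 3*exp(y) + 4*cos(y)) ≠ 0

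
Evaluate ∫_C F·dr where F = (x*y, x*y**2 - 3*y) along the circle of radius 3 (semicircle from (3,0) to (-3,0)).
81*pi/8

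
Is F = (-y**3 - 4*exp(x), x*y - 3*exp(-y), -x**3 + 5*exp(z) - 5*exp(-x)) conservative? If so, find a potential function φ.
No, ∇×F = (0, 3*x**2 - 5*exp(-x), y*(3*y + 1)) ≠ 0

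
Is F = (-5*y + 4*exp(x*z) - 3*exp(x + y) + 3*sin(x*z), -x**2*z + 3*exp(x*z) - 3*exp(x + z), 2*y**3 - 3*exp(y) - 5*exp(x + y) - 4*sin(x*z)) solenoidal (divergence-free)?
No, ∇·F = -4*x*cos(x*z) + 4*z*exp(x*z) + 3*z*cos(x*z) - 3*exp(x + y)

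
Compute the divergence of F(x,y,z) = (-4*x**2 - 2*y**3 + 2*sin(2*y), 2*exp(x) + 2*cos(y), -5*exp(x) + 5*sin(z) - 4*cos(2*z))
-8*x - 2*sin(y) + 8*sin(2*z) + 5*cos(z)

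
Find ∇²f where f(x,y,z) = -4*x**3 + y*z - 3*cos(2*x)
-24*x + 12*cos(2*x)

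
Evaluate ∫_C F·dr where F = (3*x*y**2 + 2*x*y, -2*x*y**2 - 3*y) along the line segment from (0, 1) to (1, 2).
-17/12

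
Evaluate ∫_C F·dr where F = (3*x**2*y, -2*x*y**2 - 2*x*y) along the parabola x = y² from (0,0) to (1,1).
-3/70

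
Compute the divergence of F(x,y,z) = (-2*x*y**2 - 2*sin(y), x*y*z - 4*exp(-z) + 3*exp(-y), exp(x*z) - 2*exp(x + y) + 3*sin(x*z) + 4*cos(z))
x*z + x*exp(x*z) + 3*x*cos(x*z) - 2*y**2 - 4*sin(z) - 3*exp(-y)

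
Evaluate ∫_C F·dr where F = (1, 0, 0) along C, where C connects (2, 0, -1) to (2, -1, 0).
0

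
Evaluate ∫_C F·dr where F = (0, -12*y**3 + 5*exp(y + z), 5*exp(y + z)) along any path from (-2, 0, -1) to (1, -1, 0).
-3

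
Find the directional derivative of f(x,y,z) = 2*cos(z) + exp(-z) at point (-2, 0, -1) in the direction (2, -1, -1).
sqrt(6)*(E - 2*sin(1))/6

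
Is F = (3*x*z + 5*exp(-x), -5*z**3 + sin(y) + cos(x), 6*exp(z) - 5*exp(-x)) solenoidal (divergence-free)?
No, ∇·F = 3*z + 6*exp(z) + cos(y) - 5*exp(-x)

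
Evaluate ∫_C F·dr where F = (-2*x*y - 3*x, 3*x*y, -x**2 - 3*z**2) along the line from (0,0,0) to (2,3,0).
4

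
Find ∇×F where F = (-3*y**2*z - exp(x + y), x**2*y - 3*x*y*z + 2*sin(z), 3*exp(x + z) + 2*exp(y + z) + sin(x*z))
(3*x*y + 2*exp(y + z) - 2*cos(z), -3*y**2 - z*cos(x*z) - 3*exp(x + z), 2*x*y + 3*y*z + exp(x + y))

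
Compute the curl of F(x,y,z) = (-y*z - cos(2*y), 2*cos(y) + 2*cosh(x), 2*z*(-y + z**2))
(-2*z, -y, z - 2*sin(2*y) + 2*sinh(x))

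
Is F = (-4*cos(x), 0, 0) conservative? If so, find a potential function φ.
Yes, F is conservative. φ = -4*sin(x)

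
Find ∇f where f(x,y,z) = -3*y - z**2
(0, -3, -2*z)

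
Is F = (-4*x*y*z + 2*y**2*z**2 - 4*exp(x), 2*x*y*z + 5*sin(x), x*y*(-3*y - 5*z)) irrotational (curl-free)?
No, ∇×F = (x*(-8*y - 5*z), y*(-4*x + 4*y*z + 3*y + 5*z), 4*x*z - 4*y*z**2 + 2*y*z + 5*cos(x))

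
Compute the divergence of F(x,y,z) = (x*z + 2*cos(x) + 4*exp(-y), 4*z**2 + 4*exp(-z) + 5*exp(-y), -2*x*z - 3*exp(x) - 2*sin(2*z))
-2*x + z - 2*sin(x) - 4*cos(2*z) - 5*exp(-y)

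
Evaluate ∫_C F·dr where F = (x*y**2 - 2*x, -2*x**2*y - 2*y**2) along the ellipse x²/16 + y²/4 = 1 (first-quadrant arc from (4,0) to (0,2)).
-112/3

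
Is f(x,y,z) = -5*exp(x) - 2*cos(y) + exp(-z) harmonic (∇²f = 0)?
No, ∇²f = -5*exp(x) + 2*cos(y) + exp(-z)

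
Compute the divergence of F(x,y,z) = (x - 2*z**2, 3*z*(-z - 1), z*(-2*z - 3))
-4*z - 2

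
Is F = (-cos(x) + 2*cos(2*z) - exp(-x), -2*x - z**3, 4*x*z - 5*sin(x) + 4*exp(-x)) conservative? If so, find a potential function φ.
No, ∇×F = (3*z**2, -4*z - 4*sin(2*z) + 5*cos(x) + 4*exp(-x), -2) ≠ 0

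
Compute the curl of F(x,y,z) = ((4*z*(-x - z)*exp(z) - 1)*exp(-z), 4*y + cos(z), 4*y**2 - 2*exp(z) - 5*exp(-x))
(8*y + sin(z), -4*x - 8*z + exp(-z) - 5*exp(-x), 0)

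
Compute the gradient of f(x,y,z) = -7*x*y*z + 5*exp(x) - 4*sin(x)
(-7*y*z + 5*exp(x) - 4*cos(x), -7*x*z, -7*x*y)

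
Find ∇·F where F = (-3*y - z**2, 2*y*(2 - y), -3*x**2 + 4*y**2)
4 - 4*y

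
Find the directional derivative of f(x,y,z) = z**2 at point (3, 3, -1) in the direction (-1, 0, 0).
0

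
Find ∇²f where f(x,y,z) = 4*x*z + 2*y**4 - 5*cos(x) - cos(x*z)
x**2*cos(x*z) + 24*y**2 + z**2*cos(x*z) + 5*cos(x)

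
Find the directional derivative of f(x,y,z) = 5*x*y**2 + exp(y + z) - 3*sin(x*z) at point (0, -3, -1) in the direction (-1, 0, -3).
3*sqrt(10)*(-16*exp(4) - 1)*exp(-4)/10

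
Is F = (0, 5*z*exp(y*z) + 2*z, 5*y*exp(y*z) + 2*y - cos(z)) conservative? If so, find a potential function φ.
Yes, F is conservative. φ = 2*y*z + 5*exp(y*z) - sin(z)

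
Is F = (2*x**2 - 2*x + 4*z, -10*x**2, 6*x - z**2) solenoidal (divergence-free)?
No, ∇·F = 4*x - 2*z - 2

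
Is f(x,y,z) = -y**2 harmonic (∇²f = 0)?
No, ∇²f = -2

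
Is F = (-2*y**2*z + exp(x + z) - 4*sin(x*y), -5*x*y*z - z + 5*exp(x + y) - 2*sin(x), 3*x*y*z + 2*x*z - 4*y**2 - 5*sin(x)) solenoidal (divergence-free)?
No, ∇·F = 3*x*y - 5*x*z + 2*x - 4*y*cos(x*y) + 5*exp(x + y) + exp(x + z)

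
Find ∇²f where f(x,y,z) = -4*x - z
0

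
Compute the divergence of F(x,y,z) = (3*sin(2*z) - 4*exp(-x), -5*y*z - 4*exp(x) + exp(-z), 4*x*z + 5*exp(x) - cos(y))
4*x - 5*z + 4*exp(-x)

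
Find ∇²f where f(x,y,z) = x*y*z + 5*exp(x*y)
5*(x**2 + y**2)*exp(x*y)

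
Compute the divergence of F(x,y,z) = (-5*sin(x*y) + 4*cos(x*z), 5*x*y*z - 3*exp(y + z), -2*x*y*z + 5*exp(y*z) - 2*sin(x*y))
-2*x*y + 5*x*z + 5*y*exp(y*z) - 5*y*cos(x*y) - 4*z*sin(x*z) - 3*exp(y + z)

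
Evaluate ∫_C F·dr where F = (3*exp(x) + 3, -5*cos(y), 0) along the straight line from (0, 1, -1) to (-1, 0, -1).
-6 + 3*exp(-1) + 5*sin(1)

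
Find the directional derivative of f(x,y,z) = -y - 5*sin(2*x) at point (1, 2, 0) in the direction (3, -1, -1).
sqrt(11)*(1 - 30*cos(2))/11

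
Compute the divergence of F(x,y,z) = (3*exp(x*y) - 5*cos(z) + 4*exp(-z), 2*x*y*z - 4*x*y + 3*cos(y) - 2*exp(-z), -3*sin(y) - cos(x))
2*x*z - 4*x + 3*y*exp(x*y) - 3*sin(y)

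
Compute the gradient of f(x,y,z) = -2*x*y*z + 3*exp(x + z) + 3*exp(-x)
(-2*y*z + 3*exp(x + z) - 3*exp(-x), -2*x*z, -2*x*y + 3*exp(x + z))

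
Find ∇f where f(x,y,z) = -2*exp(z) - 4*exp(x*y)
(-4*y*exp(x*y), -4*x*exp(x*y), -2*exp(z))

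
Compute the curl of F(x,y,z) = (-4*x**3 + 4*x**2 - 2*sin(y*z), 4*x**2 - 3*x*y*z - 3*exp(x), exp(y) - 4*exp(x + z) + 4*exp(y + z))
(3*x*y + exp(y) + 4*exp(y + z), -2*y*cos(y*z) + 4*exp(x + z), 8*x - 3*y*z + 2*z*cos(y*z) - 3*exp(x))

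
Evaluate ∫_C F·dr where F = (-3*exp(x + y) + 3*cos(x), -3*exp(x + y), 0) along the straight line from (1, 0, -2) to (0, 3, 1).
-3*exp(3) - 3*sin(1) + 3*E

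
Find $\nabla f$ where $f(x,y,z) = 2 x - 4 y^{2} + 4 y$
(2, 4 - 8*y, 0)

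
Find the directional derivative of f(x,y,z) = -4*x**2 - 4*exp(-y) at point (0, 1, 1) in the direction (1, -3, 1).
-12*sqrt(11)*exp(-1)/11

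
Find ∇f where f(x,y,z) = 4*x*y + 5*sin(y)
(4*y, 4*x + 5*cos(y), 0)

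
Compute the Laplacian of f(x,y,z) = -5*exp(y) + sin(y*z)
-y**2*sin(y*z) - z**2*sin(y*z) - 5*exp(y)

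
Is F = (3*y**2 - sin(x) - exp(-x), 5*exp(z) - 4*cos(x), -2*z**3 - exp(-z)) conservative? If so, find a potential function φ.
No, ∇×F = (-5*exp(z), 0, -6*y + 4*sin(x)) ≠ 0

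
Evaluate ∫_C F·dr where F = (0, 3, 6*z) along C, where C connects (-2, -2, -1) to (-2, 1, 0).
6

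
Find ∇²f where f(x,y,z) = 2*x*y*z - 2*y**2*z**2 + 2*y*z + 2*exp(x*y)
2*x**2*exp(x*y) + 2*y**2*exp(x*y) - 4*y**2 - 4*z**2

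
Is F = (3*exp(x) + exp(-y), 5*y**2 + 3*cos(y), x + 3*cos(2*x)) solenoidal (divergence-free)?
No, ∇·F = 10*y + 3*exp(x) - 3*sin(y)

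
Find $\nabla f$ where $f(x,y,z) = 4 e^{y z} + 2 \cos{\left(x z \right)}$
(-2*z*sin(x*z), 4*z*exp(y*z), -2*x*sin(x*z) + 4*y*exp(y*z))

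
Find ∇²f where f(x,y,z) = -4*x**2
-8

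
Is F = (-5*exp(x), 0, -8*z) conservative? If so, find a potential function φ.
Yes, F is conservative. φ = -4*z**2 - 5*exp(x)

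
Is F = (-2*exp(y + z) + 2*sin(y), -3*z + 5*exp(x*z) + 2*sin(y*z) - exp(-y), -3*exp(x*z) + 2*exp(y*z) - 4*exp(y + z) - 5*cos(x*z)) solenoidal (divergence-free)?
No, ∇·F = -3*x*exp(x*z) + 5*x*sin(x*z) + 2*y*exp(y*z) + 2*z*cos(y*z) - 4*exp(y + z) + exp(-y)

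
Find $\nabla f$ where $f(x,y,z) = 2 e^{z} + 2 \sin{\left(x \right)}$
(2*cos(x), 0, 2*exp(z))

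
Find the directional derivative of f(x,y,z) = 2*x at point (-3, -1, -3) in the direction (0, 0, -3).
0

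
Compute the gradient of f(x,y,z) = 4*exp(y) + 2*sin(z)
(0, 4*exp(y), 2*cos(z))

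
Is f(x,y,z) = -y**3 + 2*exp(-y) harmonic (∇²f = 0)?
No, ∇²f = -6*y + 2*exp(-y)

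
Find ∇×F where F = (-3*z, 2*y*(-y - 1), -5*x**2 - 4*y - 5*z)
(-4, 10*x - 3, 0)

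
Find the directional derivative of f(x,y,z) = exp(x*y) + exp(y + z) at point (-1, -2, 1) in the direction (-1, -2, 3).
sqrt(14)*(1 + 4*exp(3))*exp(-1)/14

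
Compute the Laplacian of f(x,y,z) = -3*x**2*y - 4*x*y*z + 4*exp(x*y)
4*x**2*exp(x*y) + 2*y*(2*y*exp(x*y) - 3)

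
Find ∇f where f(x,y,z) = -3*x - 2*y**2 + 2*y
(-3, 2 - 4*y, 0)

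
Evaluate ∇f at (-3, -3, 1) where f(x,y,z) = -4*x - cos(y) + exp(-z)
(-4, -sin(3), -exp(-1))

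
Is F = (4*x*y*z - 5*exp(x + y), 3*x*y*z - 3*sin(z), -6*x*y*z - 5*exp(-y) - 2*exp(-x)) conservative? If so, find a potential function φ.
No, ∇×F = (-3*x*y - 6*x*z + 3*cos(z) + 5*exp(-y), 4*x*y + 6*y*z - 2*exp(-x), -4*x*z + 3*y*z + 5*exp(x + y)) ≠ 0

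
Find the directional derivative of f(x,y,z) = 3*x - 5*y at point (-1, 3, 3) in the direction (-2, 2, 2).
-8*sqrt(3)/3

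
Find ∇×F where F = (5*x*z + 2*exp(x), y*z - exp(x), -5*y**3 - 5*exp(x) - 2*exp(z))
(y*(-15*y - 1), 5*x + 5*exp(x), -exp(x))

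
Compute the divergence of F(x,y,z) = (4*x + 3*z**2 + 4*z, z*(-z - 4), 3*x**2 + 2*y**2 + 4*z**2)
8*z + 4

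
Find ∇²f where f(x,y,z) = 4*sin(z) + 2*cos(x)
-4*sin(z) - 2*cos(x)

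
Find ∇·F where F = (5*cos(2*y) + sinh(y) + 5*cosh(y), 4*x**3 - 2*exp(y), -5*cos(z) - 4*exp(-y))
-2*exp(y) + 5*sin(z)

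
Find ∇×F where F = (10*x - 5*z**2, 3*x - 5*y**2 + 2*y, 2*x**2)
(0, -4*x - 10*z, 3)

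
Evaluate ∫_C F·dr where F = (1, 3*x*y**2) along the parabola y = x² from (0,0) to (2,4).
782/7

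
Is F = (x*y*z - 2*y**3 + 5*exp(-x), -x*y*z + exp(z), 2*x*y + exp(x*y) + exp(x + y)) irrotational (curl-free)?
No, ∇×F = (x*y + x*exp(x*y) + 2*x - exp(z) + exp(x + y), x*y - y*exp(x*y) - 2*y - exp(x + y), -x*z + 6*y**2 - y*z)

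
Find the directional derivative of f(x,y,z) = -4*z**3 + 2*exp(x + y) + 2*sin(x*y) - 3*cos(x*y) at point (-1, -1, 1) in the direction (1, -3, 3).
2*sqrt(19)*(-18*exp(2) - 2 + (2*cos(1) + 3*sin(1))*exp(2))*exp(-2)/19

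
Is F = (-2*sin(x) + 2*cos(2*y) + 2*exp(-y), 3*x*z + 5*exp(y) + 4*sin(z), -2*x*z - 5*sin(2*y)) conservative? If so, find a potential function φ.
No, ∇×F = (-3*x - 10*cos(2*y) - 4*cos(z), 2*z, 3*z + 4*sin(2*y) + 2*exp(-y)) ≠ 0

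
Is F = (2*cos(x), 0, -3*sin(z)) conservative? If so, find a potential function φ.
Yes, F is conservative. φ = 2*sin(x) + 3*cos(z)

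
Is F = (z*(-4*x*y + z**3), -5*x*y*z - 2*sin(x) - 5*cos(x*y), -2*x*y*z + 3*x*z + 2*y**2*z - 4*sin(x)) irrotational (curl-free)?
No, ∇×F = (5*x*y - 2*x*z + 4*y*z, -4*x*y + 2*y*z + 4*z**3 - 3*z + 4*cos(x), 4*x*z - 5*y*z + 5*y*sin(x*y) - 2*cos(x))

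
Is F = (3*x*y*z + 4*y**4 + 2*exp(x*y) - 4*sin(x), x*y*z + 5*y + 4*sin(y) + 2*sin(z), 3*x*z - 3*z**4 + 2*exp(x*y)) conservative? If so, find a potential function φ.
No, ∇×F = (-x*y + 2*x*exp(x*y) - 2*cos(z), 3*x*y - 2*y*exp(x*y) - 3*z, -3*x*z - 2*x*exp(x*y) - 16*y**3 + y*z) ≠ 0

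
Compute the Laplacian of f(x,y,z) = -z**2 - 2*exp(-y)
-2 - 2*exp(-y)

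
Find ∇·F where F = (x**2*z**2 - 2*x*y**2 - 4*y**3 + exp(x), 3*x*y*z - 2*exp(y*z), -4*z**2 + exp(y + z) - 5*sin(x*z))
2*x*z**2 + 3*x*z - 5*x*cos(x*z) - 2*y**2 - 2*z*exp(y*z) - 8*z + exp(x) + exp(y + z)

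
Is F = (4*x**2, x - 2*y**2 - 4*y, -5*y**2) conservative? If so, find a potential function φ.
No, ∇×F = (-10*y, 0, 1) ≠ 0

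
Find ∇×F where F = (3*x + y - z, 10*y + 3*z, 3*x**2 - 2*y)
(-5, -6*x - 1, -1)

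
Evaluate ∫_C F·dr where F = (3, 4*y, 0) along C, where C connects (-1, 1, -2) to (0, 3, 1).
19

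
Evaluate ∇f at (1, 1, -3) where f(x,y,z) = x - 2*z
(1, 0, -2)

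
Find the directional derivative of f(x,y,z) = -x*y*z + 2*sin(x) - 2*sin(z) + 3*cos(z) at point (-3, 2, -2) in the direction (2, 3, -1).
sqrt(14)*(-16 + 4*cos(3) - 3*sin(2) + 2*cos(2))/14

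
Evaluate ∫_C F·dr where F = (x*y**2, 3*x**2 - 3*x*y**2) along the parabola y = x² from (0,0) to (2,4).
-1576/21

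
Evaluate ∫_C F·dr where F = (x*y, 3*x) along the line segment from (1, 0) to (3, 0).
0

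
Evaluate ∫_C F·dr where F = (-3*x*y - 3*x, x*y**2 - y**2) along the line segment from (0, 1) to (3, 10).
1125/4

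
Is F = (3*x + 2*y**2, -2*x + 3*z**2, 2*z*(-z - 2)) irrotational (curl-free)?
No, ∇×F = (-6*z, 0, -4*y - 2)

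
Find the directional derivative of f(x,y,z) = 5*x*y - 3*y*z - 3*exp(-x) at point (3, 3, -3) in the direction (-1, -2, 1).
sqrt(6)*(-24*exp(3) - 1)*exp(-3)/2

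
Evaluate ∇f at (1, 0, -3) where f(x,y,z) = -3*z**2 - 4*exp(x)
(-4*E, 0, 18)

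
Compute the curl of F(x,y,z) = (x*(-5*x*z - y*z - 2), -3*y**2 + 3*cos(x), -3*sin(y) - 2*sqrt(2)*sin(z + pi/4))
(-3*cos(y), -x*(5*x + y), x*z - 3*sin(x))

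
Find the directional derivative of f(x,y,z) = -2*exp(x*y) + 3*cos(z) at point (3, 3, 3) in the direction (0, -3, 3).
3*sqrt(2)*(-sin(3) + 2*exp(9))/2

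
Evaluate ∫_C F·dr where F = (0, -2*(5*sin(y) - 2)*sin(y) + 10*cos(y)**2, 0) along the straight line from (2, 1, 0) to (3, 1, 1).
0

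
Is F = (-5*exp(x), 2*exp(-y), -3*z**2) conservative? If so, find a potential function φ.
Yes, F is conservative. φ = -z**3 - 5*exp(x) - 2*exp(-y)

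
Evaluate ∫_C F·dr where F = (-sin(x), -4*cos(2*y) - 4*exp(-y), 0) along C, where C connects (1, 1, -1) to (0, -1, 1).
-cos(1) + 1 + 4*sin(2) + 8*sinh(1)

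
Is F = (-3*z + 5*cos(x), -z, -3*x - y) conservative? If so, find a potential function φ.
Yes, F is conservative. φ = -3*x*z - y*z + 5*sin(x)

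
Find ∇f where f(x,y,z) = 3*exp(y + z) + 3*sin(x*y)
(3*y*cos(x*y), 3*x*cos(x*y) + 3*exp(y + z), 3*exp(y + z))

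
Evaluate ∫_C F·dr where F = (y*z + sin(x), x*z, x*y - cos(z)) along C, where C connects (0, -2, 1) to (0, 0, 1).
0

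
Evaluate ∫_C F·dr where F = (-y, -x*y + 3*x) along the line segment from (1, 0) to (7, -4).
-76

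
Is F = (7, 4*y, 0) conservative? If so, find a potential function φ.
Yes, F is conservative. φ = 7*x + 2*y**2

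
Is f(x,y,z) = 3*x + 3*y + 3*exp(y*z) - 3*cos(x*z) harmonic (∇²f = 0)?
No, ∇²f = 3*x**2*cos(x*z) + 3*y**2*exp(y*z) + 3*z**2*exp(y*z) + 3*z**2*cos(x*z)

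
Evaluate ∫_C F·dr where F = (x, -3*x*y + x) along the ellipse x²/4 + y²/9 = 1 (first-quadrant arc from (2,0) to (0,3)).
-20 + 3*pi/2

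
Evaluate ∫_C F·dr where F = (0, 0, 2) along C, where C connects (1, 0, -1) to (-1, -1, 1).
4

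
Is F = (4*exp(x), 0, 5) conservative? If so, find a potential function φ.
Yes, F is conservative. φ = 5*z + 4*exp(x)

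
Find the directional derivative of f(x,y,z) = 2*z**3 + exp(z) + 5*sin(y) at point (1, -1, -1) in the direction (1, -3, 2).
sqrt(14)*(-15*E*cos(1) + 2 + 12*E)*exp(-1)/14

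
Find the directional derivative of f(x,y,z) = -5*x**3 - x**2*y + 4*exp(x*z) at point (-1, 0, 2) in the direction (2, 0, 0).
-15 + 8*exp(-2)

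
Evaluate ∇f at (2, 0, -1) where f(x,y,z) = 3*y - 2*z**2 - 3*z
(0, 3, 1)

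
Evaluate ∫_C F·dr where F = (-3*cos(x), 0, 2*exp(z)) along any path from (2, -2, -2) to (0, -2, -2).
3*sin(2)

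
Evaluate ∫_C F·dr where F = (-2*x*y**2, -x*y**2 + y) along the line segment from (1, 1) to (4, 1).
-15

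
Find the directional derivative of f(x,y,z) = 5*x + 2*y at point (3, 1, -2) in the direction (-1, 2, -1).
-sqrt(6)/6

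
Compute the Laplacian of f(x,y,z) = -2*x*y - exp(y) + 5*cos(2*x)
-exp(y) - 20*cos(2*x)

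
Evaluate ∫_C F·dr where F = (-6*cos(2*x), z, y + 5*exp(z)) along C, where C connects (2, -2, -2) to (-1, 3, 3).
3*sin(4) - 5*exp(-2) + 3*sin(2) + 5 + 5*exp(3)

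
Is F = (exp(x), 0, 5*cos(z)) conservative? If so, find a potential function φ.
Yes, F is conservative. φ = exp(x) + 5*sin(z)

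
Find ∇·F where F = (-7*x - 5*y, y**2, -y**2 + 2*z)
2*y - 5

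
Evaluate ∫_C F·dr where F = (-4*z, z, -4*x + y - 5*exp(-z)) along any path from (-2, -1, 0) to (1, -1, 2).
-15 + 5*exp(-2)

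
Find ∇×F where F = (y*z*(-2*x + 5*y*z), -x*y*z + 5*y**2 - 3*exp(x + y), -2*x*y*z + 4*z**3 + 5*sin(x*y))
(x*(y - 2*z + 5*cos(x*y)), y*(-2*x + 10*y*z + 2*z - 5*cos(x*y)), 2*x*z - 10*y*z**2 - y*z - 3*exp(x + y))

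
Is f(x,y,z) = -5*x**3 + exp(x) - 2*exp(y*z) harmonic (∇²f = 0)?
No, ∇²f = -30*x - 2*y**2*exp(y*z) - 2*z**2*exp(y*z) + exp(x)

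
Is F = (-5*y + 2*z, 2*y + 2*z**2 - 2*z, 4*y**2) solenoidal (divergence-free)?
No, ∇·F = 2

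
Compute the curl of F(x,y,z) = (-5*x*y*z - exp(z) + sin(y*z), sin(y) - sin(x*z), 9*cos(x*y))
(x*(-9*sin(x*y) + cos(x*z)), -5*x*y + 9*y*sin(x*y) + y*cos(y*z) - exp(z), z*(5*x - cos(x*z) - cos(y*z)))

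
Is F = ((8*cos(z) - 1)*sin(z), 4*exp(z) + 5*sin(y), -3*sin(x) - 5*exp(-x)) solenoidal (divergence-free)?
No, ∇·F = 5*cos(y)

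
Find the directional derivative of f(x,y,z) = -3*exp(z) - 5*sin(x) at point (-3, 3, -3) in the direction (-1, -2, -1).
sqrt(6)*(5*exp(3)*cos(3) + 3)*exp(-3)/6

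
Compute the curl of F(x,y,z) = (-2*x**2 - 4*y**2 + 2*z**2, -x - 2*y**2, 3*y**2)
(6*y, 4*z, 8*y - 1)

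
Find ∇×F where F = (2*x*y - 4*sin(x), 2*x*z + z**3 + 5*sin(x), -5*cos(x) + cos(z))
(-2*x - 3*z**2, -5*sin(x), -2*x + 2*z + 5*cos(x))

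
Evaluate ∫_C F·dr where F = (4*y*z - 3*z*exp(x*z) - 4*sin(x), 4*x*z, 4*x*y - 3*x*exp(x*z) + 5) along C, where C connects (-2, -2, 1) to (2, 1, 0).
-24 + 3*exp(-2)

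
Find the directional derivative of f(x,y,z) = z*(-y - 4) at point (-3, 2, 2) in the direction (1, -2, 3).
-sqrt(14)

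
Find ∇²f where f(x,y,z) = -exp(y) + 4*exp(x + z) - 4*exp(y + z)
-exp(y) + 8*exp(x + z) - 8*exp(y + z)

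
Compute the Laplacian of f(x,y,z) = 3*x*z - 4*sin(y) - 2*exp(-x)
4*sin(y) - 2*exp(-x)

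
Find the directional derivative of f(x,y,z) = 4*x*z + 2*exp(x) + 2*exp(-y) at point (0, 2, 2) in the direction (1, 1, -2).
sqrt(6)*(-1 + 5*exp(2))*exp(-2)/3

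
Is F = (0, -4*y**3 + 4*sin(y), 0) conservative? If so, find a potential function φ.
Yes, F is conservative. φ = -y**4 - 4*cos(y)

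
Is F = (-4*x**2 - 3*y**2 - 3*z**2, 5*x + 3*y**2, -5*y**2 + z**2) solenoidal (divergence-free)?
No, ∇·F = -8*x + 6*y + 2*z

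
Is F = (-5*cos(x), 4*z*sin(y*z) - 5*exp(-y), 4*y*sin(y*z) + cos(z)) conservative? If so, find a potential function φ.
Yes, F is conservative. φ = -5*sin(x) + sin(z) - 4*cos(y*z) + 5*exp(-y)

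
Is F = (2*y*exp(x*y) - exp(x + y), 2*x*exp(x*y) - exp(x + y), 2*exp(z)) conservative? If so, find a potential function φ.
Yes, F is conservative. φ = 2*exp(z) + 2*exp(x*y) - exp(x + y)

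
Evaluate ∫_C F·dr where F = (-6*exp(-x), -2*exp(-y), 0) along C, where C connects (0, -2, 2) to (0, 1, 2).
2*(1 - exp(3))*exp(-1)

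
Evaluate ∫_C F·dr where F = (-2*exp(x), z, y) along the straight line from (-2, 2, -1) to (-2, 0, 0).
2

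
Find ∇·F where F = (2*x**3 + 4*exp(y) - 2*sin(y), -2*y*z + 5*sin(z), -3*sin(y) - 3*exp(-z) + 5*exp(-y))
6*x**2 - 2*z + 3*exp(-z)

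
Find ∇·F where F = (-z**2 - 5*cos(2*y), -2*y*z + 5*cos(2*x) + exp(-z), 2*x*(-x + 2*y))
-2*z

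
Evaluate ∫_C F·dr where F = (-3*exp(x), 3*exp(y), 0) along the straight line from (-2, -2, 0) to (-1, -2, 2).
3*(1 - E)*exp(-2)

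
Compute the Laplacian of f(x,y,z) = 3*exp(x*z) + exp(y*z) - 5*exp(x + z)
3*x**2*exp(x*z) + y**2*exp(y*z) + 3*z**2*exp(x*z) + z**2*exp(y*z) - 10*exp(x + z)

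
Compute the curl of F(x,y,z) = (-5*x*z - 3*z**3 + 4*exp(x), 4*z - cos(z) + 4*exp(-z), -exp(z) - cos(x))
(-sin(z) - 4 + 4*exp(-z), -5*x - 9*z**2 - sin(x), 0)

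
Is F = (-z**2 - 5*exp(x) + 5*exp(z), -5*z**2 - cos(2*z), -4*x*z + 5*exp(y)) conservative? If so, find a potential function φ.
No, ∇×F = (10*z + 5*exp(y) - 2*sin(2*z), 2*z + 5*exp(z), 0) ≠ 0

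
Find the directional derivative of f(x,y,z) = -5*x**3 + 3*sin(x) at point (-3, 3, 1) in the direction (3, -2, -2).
9*sqrt(17)*(-45 + cos(3))/17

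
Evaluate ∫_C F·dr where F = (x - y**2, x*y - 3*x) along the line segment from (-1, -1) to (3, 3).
-8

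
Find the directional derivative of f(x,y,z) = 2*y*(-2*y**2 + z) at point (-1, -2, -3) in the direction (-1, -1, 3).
42*sqrt(11)/11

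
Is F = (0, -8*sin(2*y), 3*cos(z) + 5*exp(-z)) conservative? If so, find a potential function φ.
Yes, F is conservative. φ = 3*sin(z) + 4*cos(2*y) - 5*exp(-z)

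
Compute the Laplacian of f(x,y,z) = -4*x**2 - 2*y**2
-12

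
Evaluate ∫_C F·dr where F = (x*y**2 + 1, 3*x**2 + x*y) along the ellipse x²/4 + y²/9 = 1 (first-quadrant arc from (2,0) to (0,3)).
19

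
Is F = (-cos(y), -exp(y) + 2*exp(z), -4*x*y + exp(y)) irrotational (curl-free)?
No, ∇×F = (-4*x + exp(y) - 2*exp(z), 4*y, -sin(y))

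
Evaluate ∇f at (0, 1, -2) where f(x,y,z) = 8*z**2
(0, 0, -32)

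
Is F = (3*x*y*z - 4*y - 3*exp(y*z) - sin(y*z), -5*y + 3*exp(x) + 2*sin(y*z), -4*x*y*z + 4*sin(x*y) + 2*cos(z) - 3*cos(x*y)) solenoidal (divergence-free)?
No, ∇·F = -4*x*y + 3*y*z + 2*z*cos(y*z) - 2*sin(z) - 5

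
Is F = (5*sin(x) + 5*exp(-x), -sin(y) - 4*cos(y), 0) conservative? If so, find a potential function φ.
Yes, F is conservative. φ = -4*sin(y) - 5*cos(x) + cos(y) - 5*exp(-x)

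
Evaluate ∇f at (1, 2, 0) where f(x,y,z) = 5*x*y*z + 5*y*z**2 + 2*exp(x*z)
(0, 0, 12)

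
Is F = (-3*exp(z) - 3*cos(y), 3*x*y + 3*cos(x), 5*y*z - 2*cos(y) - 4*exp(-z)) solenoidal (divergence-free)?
No, ∇·F = 3*x + 5*y + 4*exp(-z)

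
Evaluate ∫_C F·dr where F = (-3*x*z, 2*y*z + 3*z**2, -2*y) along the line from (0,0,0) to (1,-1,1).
-1/3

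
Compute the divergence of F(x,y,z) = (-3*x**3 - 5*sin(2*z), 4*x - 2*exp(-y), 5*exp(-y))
-9*x**2 + 2*exp(-y)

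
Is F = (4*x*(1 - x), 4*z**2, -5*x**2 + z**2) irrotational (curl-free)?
No, ∇×F = (-8*z, 10*x, 0)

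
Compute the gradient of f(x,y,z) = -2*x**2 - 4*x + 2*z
(-4*x - 4, 0, 2)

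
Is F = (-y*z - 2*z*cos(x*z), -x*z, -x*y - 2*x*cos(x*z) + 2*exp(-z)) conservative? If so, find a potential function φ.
Yes, F is conservative. φ = -x*y*z - 2*sin(x*z) - 2*exp(-z)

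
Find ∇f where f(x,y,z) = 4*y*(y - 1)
(0, 8*y - 4, 0)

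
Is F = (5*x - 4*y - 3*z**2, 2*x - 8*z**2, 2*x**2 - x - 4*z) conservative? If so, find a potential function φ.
No, ∇×F = (16*z, -4*x - 6*z + 1, 6) ≠ 0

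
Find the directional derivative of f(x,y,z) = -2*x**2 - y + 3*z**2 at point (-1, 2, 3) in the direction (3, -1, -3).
-41*sqrt(19)/19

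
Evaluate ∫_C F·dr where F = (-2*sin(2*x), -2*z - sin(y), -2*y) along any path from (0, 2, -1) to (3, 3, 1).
-11 + cos(3) - cos(2) + cos(6)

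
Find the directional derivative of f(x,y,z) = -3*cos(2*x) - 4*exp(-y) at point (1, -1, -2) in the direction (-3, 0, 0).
-6*sin(2)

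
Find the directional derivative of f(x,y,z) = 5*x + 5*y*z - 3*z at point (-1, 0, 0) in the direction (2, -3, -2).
16*sqrt(17)/17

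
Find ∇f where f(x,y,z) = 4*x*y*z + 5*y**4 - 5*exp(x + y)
(4*y*z - 5*exp(x + y), 4*x*z + 20*y**3 - 5*exp(x + y), 4*x*y)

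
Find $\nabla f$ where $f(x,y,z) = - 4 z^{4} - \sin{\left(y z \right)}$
(0, -z*cos(y*z), -y*cos(y*z) - 16*z**3)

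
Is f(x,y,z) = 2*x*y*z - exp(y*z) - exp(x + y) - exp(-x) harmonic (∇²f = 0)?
No, ∇²f = -y**2*exp(y*z) - z**2*exp(y*z) - 2*exp(x + y) - exp(-x)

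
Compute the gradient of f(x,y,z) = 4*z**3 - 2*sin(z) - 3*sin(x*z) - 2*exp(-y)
(-3*z*cos(x*z), 2*exp(-y), -3*x*cos(x*z) + 12*z**2 - 2*cos(z))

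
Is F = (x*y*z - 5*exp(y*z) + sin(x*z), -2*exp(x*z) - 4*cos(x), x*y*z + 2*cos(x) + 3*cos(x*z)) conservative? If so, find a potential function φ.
No, ∇×F = (x*(z + 2*exp(x*z)), x*y + x*cos(x*z) - y*z - 5*y*exp(y*z) + 3*z*sin(x*z) + 2*sin(x), -x*z - 2*z*exp(x*z) + 5*z*exp(y*z) + 4*sin(x)) ≠ 0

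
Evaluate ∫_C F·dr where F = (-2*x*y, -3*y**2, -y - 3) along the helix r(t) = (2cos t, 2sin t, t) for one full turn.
-6*pi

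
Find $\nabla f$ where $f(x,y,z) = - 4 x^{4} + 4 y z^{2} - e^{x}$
(-16*x**3 - exp(x), 4*z**2, 8*y*z)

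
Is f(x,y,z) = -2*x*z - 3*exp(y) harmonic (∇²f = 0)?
No, ∇²f = -3*exp(y)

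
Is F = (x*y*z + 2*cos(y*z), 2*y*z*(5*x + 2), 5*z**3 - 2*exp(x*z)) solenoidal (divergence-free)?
No, ∇·F = -2*x*exp(x*z) + y*z + 15*z**2 + 2*z*(5*x + 2)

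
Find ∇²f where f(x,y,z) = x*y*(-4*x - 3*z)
-8*y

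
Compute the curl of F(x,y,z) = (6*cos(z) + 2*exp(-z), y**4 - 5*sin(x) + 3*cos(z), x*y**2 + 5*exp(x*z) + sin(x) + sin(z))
(2*x*y + 3*sin(z), -y**2 - 5*z*exp(x*z) - 6*sin(z) - cos(x) - 2*exp(-z), -5*cos(x))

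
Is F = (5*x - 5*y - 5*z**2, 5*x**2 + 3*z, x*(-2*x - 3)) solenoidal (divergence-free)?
No, ∇·F = 5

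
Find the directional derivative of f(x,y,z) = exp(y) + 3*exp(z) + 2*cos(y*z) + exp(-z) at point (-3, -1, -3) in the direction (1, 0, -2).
2*sqrt(5)*(-2*exp(3)*sin(3) - 3 + exp(6))*exp(-3)/5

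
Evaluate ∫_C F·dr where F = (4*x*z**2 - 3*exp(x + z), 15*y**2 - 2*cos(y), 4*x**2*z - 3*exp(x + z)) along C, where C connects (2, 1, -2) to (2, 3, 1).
-3*exp(3) - 2*sin(3) + 2*sin(1) + 109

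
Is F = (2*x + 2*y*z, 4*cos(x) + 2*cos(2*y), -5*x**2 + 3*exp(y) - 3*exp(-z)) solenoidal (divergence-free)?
No, ∇·F = -4*sin(2*y) + 2 + 3*exp(-z)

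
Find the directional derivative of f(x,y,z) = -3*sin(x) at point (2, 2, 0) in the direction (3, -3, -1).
-9*sqrt(19)*cos(2)/19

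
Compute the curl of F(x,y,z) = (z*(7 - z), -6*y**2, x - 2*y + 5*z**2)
(-2, 6 - 2*z, 0)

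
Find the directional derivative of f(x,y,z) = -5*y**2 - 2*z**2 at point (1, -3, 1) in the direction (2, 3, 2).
82*sqrt(17)/17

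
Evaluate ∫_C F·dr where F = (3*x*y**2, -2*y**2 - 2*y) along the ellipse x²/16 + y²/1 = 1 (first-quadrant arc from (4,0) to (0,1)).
-41/3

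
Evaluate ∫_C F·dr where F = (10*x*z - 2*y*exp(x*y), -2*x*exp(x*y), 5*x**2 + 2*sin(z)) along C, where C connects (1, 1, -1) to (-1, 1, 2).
-2*cos(2) + 2*cos(1) + 4*sinh(1) + 15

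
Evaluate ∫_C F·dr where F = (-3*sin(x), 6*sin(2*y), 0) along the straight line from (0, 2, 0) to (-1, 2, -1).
-3 + 3*cos(1)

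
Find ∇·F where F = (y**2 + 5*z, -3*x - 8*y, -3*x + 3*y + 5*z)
-3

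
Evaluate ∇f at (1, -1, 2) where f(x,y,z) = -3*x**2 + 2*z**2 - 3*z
(-6, 0, 5)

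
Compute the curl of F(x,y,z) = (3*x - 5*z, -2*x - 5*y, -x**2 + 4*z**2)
(0, 2*x - 5, -2)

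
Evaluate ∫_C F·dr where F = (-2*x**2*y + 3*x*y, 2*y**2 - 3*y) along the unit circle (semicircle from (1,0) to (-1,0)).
pi/4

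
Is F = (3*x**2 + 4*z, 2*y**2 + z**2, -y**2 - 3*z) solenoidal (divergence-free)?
No, ∇·F = 6*x + 4*y - 3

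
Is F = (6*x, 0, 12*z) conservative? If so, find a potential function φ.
Yes, F is conservative. φ = 3*x**2 + 6*z**2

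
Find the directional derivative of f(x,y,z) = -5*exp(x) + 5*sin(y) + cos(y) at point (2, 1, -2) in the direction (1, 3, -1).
sqrt(11)*(-5*exp(2) - 3*sin(1) + 15*cos(1))/11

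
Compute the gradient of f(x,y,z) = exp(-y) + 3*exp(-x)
(-3*exp(-x), -exp(-y), 0)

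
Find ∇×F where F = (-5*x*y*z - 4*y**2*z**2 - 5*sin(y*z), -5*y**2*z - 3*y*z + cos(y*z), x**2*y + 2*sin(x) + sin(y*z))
(x**2 + 5*y**2 + y*sin(y*z) + 3*y + z*cos(y*z), -7*x*y - 8*y**2*z - 5*y*cos(y*z) - 2*cos(x), z*(5*x + 8*y*z + 5*cos(y*z)))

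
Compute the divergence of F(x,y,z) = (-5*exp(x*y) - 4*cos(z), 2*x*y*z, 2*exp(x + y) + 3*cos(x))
2*x*z - 5*y*exp(x*y)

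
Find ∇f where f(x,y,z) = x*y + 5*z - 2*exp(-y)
(y, x + 2*exp(-y), 5)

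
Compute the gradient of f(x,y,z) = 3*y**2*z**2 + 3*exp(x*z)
(3*z*exp(x*z), 6*y*z**2, 3*x*exp(x*z) + 6*y**2*z)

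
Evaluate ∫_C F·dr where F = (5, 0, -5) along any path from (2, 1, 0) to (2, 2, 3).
-15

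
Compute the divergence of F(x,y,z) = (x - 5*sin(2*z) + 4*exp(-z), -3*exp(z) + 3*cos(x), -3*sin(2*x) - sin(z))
1 - cos(z)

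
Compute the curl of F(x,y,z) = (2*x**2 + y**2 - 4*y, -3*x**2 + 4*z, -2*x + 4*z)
(-4, 2, -6*x - 2*y + 4)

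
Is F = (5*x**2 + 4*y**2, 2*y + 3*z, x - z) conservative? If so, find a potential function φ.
No, ∇×F = (-3, -1, -8*y) ≠ 0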